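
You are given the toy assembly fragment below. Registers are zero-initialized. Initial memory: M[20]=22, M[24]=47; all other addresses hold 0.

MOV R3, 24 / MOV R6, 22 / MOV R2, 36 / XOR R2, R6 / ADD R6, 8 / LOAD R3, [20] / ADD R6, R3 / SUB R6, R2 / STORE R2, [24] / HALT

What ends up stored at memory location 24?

50

after MOV R3, 24: R3=24
after MOV R6, 22: R6=22
after MOV R2, 36: R2=36
after XOR R2, R6: R2=36^22=50
after ADD R6, 8: R6=22+8=30
after LOAD R3, [20]: R3=M[20]=22
after ADD R6, R3: R6=30+22=52
after SUB R6, R2: R6=52-50=2
STORE R2, [24] → M[24]=50
halt.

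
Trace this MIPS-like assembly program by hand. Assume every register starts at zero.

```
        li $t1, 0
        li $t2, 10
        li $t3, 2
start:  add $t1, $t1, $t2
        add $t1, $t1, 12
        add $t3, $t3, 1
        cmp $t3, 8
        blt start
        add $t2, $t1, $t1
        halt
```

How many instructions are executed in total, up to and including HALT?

35

$t1=0
$t2=10
$t3=2
$t1=0+10=10
$t1=10+12=22
$t3=2+1=3
cmp $t3, 8  (cmp 3,8)
blt start: taken
$t1=22+10=32
$t1=32+12=44
$t3=3+1=4
cmp $t3, 8  (cmp 4,8)
blt start: taken
$t1=44+10=54
$t1=54+12=66
$t3=4+1=5
cmp $t3, 8  (cmp 5,8)
blt start: taken
$t1=66+10=76
$t1=76+12=88
$t3=5+1=6
cmp $t3, 8  (cmp 6,8)
blt start: taken
$t1=88+10=98
$t1=98+12=110
$t3=6+1=7
cmp $t3, 8  (cmp 7,8)
blt start: taken
$t1=110+10=120
$t1=120+12=132
$t3=7+1=8
cmp $t3, 8  (cmp 8,8)
blt start: not taken
$t2=132+132=264
halt.
Total executed instructions: 35.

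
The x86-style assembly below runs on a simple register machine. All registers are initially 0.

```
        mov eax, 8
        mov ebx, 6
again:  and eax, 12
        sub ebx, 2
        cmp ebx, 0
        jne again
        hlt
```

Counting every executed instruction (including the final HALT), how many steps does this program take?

after mov eax, 8: eax=8
after mov ebx, 6: ebx=6
after and eax, 12: eax=8&12=8
after sub ebx, 2: ebx=6-2=4
cmp ebx, 0  (cmp 4,0)
jne again: taken
after and eax, 12: eax=8&12=8
after sub ebx, 2: ebx=4-2=2
cmp ebx, 0  (cmp 2,0)
jne again: taken
after and eax, 12: eax=8&12=8
after sub ebx, 2: ebx=2-2=0
cmp ebx, 0  (cmp 0,0)
jne again: not taken
halt.
Total executed instructions: 15.

15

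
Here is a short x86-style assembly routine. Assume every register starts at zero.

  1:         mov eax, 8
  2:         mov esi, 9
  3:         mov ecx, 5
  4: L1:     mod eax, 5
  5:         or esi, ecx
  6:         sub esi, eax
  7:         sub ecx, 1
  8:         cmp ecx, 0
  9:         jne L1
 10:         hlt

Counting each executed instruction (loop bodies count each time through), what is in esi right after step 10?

10

eax=8
esi=9
ecx=5
eax=8%5=3
esi=9|5=13
esi=13-3=10
ecx=5-1=4
cmp ecx, 0  (cmp 4,0)
jne L1: taken
eax=3%5=3
After step 10: esi = 10.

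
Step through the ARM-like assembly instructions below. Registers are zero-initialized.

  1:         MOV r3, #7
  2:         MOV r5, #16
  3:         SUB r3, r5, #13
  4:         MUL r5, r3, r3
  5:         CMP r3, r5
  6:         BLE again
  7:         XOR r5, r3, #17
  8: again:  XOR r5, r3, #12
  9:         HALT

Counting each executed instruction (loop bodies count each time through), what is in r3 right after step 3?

MOV r3, #7 → r3=7
MOV r5, #16 → r5=16
SUB r3, r5, #13 → r3=16-13=3
After step 3: r3 = 3.

3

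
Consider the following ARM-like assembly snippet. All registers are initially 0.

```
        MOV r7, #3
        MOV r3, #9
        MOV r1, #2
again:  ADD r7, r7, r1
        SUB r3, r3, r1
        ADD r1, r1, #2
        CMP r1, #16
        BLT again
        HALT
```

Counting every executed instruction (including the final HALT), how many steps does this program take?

39

r7=3
r3=9
r1=2
r7=3+2=5
r3=9-2=7
r1=2+2=4
CMP r1, #16  (cmp 4,16)
BLT again: taken
r7=5+4=9
r3=7-4=3
r1=4+2=6
CMP r1, #16  (cmp 6,16)
BLT again: taken
r7=9+6=15
r3=3-6=-3
r1=6+2=8
CMP r1, #16  (cmp 8,16)
BLT again: taken
r7=15+8=23
r3=(-3)-8=-11
r1=8+2=10
CMP r1, #16  (cmp 10,16)
BLT again: taken
r7=23+10=33
r3=(-11)-10=-21
r1=10+2=12
CMP r1, #16  (cmp 12,16)
BLT again: taken
r7=33+12=45
r3=(-21)-12=-33
r1=12+2=14
CMP r1, #16  (cmp 14,16)
BLT again: taken
r7=45+14=59
r3=(-33)-14=-47
r1=14+2=16
CMP r1, #16  (cmp 16,16)
BLT again: not taken
halt.
Total executed instructions: 39.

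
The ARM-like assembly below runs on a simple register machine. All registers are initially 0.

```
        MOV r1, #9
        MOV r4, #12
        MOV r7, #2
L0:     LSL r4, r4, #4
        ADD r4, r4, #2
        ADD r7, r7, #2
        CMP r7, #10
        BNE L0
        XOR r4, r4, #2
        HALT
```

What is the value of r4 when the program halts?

795168

MOV r1, #9 → r1=9
MOV r4, #12 → r4=12
MOV r7, #2 → r7=2
LSL r4, r4, #4 → r4=12<<4=192
ADD r4, r4, #2 → r4=192+2=194
ADD r7, r7, #2 → r7=2+2=4
CMP r7, #10  (cmp 4,10)
BNE L0: taken
LSL r4, r4, #4 → r4=194<<4=3104
ADD r4, r4, #2 → r4=3104+2=3106
ADD r7, r7, #2 → r7=4+2=6
CMP r7, #10  (cmp 6,10)
BNE L0: taken
LSL r4, r4, #4 → r4=3106<<4=49696
ADD r4, r4, #2 → r4=49696+2=49698
ADD r7, r7, #2 → r7=6+2=8
CMP r7, #10  (cmp 8,10)
BNE L0: taken
LSL r4, r4, #4 → r4=49698<<4=795168
ADD r4, r4, #2 → r4=795168+2=795170
ADD r7, r7, #2 → r7=8+2=10
CMP r7, #10  (cmp 10,10)
BNE L0: not taken
XOR r4, r4, #2 → r4=795170^2=795168
halt.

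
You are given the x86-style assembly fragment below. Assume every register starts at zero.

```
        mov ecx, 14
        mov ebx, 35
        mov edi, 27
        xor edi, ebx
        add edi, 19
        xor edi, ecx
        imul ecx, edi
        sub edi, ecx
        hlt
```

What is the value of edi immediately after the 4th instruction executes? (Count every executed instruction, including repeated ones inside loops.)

after mov ecx, 14: ecx=14
after mov ebx, 35: ebx=35
after mov edi, 27: edi=27
after xor edi, ebx: edi=27^35=56
After step 4: edi = 56.

56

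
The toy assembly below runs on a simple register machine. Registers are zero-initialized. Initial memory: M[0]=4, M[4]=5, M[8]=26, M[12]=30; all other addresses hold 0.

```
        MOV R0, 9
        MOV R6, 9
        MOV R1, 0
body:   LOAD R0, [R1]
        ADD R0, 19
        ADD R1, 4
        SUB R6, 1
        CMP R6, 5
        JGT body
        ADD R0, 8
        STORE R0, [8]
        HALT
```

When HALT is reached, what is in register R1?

R0=9
R6=9
R1=0
R0=M[0]=4
R0=4+19=23
R1=0+4=4
R6=9-1=8
CMP R6, 5  (cmp 8,5)
JGT body: taken
R0=M[4]=5
R0=5+19=24
R1=4+4=8
R6=8-1=7
CMP R6, 5  (cmp 7,5)
JGT body: taken
R0=M[8]=26
R0=26+19=45
R1=8+4=12
R6=7-1=6
CMP R6, 5  (cmp 6,5)
JGT body: taken
R0=M[12]=30
R0=30+19=49
R1=12+4=16
R6=6-1=5
CMP R6, 5  (cmp 5,5)
JGT body: not taken
R0=49+8=57
STORE R0, [8] → M[8]=57
halt.

16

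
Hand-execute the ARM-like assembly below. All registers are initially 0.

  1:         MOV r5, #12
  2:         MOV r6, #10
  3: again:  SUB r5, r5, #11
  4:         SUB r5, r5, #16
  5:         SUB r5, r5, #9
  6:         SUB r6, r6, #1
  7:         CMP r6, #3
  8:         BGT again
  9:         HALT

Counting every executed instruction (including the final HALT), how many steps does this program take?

45

MOV r5, #12 → r5=12
MOV r6, #10 → r6=10
SUB r5, r5, #11 → r5=12-11=1
SUB r5, r5, #16 → r5=1-16=-15
SUB r5, r5, #9 → r5=(-15)-9=-24
SUB r6, r6, #1 → r6=10-1=9
CMP r6, #3  (cmp 9,3)
BGT again: taken
SUB r5, r5, #11 → r5=(-24)-11=-35
SUB r5, r5, #16 → r5=(-35)-16=-51
SUB r5, r5, #9 → r5=(-51)-9=-60
SUB r6, r6, #1 → r6=9-1=8
CMP r6, #3  (cmp 8,3)
BGT again: taken
SUB r5, r5, #11 → r5=(-60)-11=-71
SUB r5, r5, #16 → r5=(-71)-16=-87
SUB r5, r5, #9 → r5=(-87)-9=-96
SUB r6, r6, #1 → r6=8-1=7
CMP r6, #3  (cmp 7,3)
BGT again: taken
SUB r5, r5, #11 → r5=(-96)-11=-107
SUB r5, r5, #16 → r5=(-107)-16=-123
SUB r5, r5, #9 → r5=(-123)-9=-132
SUB r6, r6, #1 → r6=7-1=6
CMP r6, #3  (cmp 6,3)
BGT again: taken
SUB r5, r5, #11 → r5=(-132)-11=-143
SUB r5, r5, #16 → r5=(-143)-16=-159
SUB r5, r5, #9 → r5=(-159)-9=-168
SUB r6, r6, #1 → r6=6-1=5
CMP r6, #3  (cmp 5,3)
BGT again: taken
SUB r5, r5, #11 → r5=(-168)-11=-179
SUB r5, r5, #16 → r5=(-179)-16=-195
SUB r5, r5, #9 → r5=(-195)-9=-204
SUB r6, r6, #1 → r6=5-1=4
CMP r6, #3  (cmp 4,3)
BGT again: taken
SUB r5, r5, #11 → r5=(-204)-11=-215
SUB r5, r5, #16 → r5=(-215)-16=-231
SUB r5, r5, #9 → r5=(-231)-9=-240
SUB r6, r6, #1 → r6=4-1=3
CMP r6, #3  (cmp 3,3)
BGT again: not taken
halt.
Total executed instructions: 45.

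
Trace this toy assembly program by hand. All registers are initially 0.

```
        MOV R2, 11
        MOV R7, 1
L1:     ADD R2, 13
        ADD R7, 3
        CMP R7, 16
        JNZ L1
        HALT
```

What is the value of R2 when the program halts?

76

MOV R2, 11 → R2=11
MOV R7, 1 → R7=1
ADD R2, 13 → R2=11+13=24
ADD R7, 3 → R7=1+3=4
CMP R7, 16  (cmp 4,16)
JNZ L1: taken
ADD R2, 13 → R2=24+13=37
ADD R7, 3 → R7=4+3=7
CMP R7, 16  (cmp 7,16)
JNZ L1: taken
ADD R2, 13 → R2=37+13=50
ADD R7, 3 → R7=7+3=10
CMP R7, 16  (cmp 10,16)
JNZ L1: taken
ADD R2, 13 → R2=50+13=63
ADD R7, 3 → R7=10+3=13
CMP R7, 16  (cmp 13,16)
JNZ L1: taken
ADD R2, 13 → R2=63+13=76
ADD R7, 3 → R7=13+3=16
CMP R7, 16  (cmp 16,16)
JNZ L1: not taken
halt.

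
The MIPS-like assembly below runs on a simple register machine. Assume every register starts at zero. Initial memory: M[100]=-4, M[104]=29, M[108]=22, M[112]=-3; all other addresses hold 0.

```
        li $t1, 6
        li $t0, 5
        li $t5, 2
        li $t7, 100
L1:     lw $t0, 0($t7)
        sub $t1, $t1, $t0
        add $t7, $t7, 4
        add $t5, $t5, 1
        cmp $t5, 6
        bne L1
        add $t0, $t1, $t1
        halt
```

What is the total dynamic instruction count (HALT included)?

30

after li $t1, 6: $t1=6
after li $t0, 5: $t0=5
after li $t5, 2: $t5=2
after li $t7, 100: $t7=100
after lw $t0, 0($t7): $t0=M[100]=-4
after sub $t1, $t1, $t0: $t1=6-(-4)=10
after add $t7, $t7, 4: $t7=100+4=104
after add $t5, $t5, 1: $t5=2+1=3
cmp $t5, 6  (cmp 3,6)
bne L1: taken
after lw $t0, 0($t7): $t0=M[104]=29
after sub $t1, $t1, $t0: $t1=10-29=-19
after add $t7, $t7, 4: $t7=104+4=108
after add $t5, $t5, 1: $t5=3+1=4
cmp $t5, 6  (cmp 4,6)
bne L1: taken
after lw $t0, 0($t7): $t0=M[108]=22
after sub $t1, $t1, $t0: $t1=(-19)-22=-41
after add $t7, $t7, 4: $t7=108+4=112
after add $t5, $t5, 1: $t5=4+1=5
cmp $t5, 6  (cmp 5,6)
bne L1: taken
after lw $t0, 0($t7): $t0=M[112]=-3
after sub $t1, $t1, $t0: $t1=(-41)-(-3)=-38
after add $t7, $t7, 4: $t7=112+4=116
after add $t5, $t5, 1: $t5=5+1=6
cmp $t5, 6  (cmp 6,6)
bne L1: not taken
after add $t0, $t1, $t1: $t0=(-38)+(-38)=-76
halt.
Total executed instructions: 30.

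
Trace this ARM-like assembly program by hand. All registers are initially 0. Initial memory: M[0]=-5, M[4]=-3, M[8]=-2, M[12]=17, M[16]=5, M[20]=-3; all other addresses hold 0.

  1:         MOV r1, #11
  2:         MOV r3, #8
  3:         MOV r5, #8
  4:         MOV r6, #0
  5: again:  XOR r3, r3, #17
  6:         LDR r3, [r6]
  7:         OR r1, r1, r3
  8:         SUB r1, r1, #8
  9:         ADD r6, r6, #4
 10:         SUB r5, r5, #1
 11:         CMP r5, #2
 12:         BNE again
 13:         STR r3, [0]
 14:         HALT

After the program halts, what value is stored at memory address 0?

-3

MOV r1, #11 → r1=11
MOV r3, #8 → r3=8
MOV r5, #8 → r5=8
MOV r6, #0 → r6=0
XOR r3, r3, #17 → r3=8^17=25
LDR r3, [r6] → r3=M[0]=-5
OR r1, r1, r3 → r1=11|(-5)=-5
SUB r1, r1, #8 → r1=(-5)-8=-13
ADD r6, r6, #4 → r6=0+4=4
SUB r5, r5, #1 → r5=8-1=7
CMP r5, #2  (cmp 7,2)
BNE again: taken
XOR r3, r3, #17 → r3=(-5)^17=-22
LDR r3, [r6] → r3=M[4]=-3
OR r1, r1, r3 → r1=(-13)|(-3)=-1
SUB r1, r1, #8 → r1=(-1)-8=-9
ADD r6, r6, #4 → r6=4+4=8
SUB r5, r5, #1 → r5=7-1=6
CMP r5, #2  (cmp 6,2)
BNE again: taken
XOR r3, r3, #17 → r3=(-3)^17=-20
LDR r3, [r6] → r3=M[8]=-2
OR r1, r1, r3 → r1=(-9)|(-2)=-1
SUB r1, r1, #8 → r1=(-1)-8=-9
ADD r6, r6, #4 → r6=8+4=12
SUB r5, r5, #1 → r5=6-1=5
CMP r5, #2  (cmp 5,2)
BNE again: taken
XOR r3, r3, #17 → r3=(-2)^17=-17
LDR r3, [r6] → r3=M[12]=17
OR r1, r1, r3 → r1=(-9)|17=-9
SUB r1, r1, #8 → r1=(-9)-8=-17
ADD r6, r6, #4 → r6=12+4=16
SUB r5, r5, #1 → r5=5-1=4
CMP r5, #2  (cmp 4,2)
BNE again: taken
XOR r3, r3, #17 → r3=17^17=0
LDR r3, [r6] → r3=M[16]=5
OR r1, r1, r3 → r1=(-17)|5=-17
SUB r1, r1, #8 → r1=(-17)-8=-25
ADD r6, r6, #4 → r6=16+4=20
SUB r5, r5, #1 → r5=4-1=3
CMP r5, #2  (cmp 3,2)
BNE again: taken
XOR r3, r3, #17 → r3=5^17=20
LDR r3, [r6] → r3=M[20]=-3
OR r1, r1, r3 → r1=(-25)|(-3)=-1
SUB r1, r1, #8 → r1=(-1)-8=-9
ADD r6, r6, #4 → r6=20+4=24
SUB r5, r5, #1 → r5=3-1=2
CMP r5, #2  (cmp 2,2)
BNE again: not taken
STR r3, [0] → M[0]=-3
halt.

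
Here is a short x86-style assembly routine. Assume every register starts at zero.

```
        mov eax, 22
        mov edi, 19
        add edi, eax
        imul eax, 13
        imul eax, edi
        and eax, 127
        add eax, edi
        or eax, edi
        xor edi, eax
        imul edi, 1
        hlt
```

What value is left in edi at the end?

86

mov eax, 22 → eax=22
mov edi, 19 → edi=19
add edi, eax → edi=19+22=41
imul eax, 13 → eax=22*13=286
imul eax, edi → eax=286*41=11726
and eax, 127 → eax=11726&127=78
add eax, edi → eax=78+41=119
or eax, edi → eax=119|41=127
xor edi, eax → edi=41^127=86
imul edi, 1 → edi=86*1=86
halt.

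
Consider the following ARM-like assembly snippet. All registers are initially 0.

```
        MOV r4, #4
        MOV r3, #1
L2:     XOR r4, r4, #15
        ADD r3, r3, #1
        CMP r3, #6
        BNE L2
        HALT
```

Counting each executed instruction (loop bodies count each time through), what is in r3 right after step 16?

5

MOV r4, #4 → r4=4
MOV r3, #1 → r3=1
XOR r4, r4, #15 → r4=4^15=11
ADD r3, r3, #1 → r3=1+1=2
CMP r3, #6  (cmp 2,6)
BNE L2: taken
XOR r4, r4, #15 → r4=11^15=4
ADD r3, r3, #1 → r3=2+1=3
CMP r3, #6  (cmp 3,6)
BNE L2: taken
XOR r4, r4, #15 → r4=4^15=11
ADD r3, r3, #1 → r3=3+1=4
CMP r3, #6  (cmp 4,6)
BNE L2: taken
XOR r4, r4, #15 → r4=11^15=4
ADD r3, r3, #1 → r3=4+1=5
After step 16: r3 = 5.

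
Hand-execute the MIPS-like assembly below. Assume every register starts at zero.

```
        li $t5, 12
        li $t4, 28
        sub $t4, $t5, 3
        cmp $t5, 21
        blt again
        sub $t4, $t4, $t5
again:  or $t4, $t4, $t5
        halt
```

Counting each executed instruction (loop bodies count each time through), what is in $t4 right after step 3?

li $t5, 12 → $t5=12
li $t4, 28 → $t4=28
sub $t4, $t5, 3 → $t4=12-3=9
After step 3: $t4 = 9.

9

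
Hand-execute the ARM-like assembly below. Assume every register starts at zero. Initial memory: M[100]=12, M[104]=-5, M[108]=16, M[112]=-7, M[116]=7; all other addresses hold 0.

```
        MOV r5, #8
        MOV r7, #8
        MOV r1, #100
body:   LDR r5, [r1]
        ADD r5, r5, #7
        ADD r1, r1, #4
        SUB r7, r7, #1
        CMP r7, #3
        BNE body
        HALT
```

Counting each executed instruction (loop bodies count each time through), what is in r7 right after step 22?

after MOV r5, #8: r5=8
after MOV r7, #8: r7=8
after MOV r1, #100: r1=100
after LDR r5, [r1]: r5=M[100]=12
after ADD r5, r5, #7: r5=12+7=19
after ADD r1, r1, #4: r1=100+4=104
after SUB r7, r7, #1: r7=8-1=7
CMP r7, #3  (cmp 7,3)
BNE body: taken
after LDR r5, [r1]: r5=M[104]=-5
after ADD r5, r5, #7: r5=(-5)+7=2
after ADD r1, r1, #4: r1=104+4=108
after SUB r7, r7, #1: r7=7-1=6
CMP r7, #3  (cmp 6,3)
BNE body: taken
after LDR r5, [r1]: r5=M[108]=16
after ADD r5, r5, #7: r5=16+7=23
after ADD r1, r1, #4: r1=108+4=112
after SUB r7, r7, #1: r7=6-1=5
CMP r7, #3  (cmp 5,3)
BNE body: taken
after LDR r5, [r1]: r5=M[112]=-7
After step 22: r7 = 5.

5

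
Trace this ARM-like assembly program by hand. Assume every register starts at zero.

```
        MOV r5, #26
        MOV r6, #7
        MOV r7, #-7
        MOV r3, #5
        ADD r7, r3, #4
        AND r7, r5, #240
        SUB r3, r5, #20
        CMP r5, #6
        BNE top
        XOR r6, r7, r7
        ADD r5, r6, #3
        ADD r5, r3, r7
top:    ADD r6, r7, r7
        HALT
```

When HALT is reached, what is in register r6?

MOV r5, #26 → r5=26
MOV r6, #7 → r6=7
MOV r7, #-7 → r7=-7
MOV r3, #5 → r3=5
ADD r7, r3, #4 → r7=5+4=9
AND r7, r5, #240 → r7=26&240=16
SUB r3, r5, #20 → r3=26-20=6
CMP r5, #6  (cmp 26,6)
BNE top: taken
ADD r6, r7, r7 → r6=16+16=32
halt.

32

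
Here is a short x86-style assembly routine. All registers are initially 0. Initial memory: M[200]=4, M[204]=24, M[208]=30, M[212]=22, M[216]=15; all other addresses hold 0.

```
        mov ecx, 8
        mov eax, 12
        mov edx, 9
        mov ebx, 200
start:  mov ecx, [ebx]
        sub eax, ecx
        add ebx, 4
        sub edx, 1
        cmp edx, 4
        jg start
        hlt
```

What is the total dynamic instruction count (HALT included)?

ecx=8
eax=12
edx=9
ebx=200
ecx=M[200]=4
eax=12-4=8
ebx=200+4=204
edx=9-1=8
cmp edx, 4  (cmp 8,4)
jg start: taken
ecx=M[204]=24
eax=8-24=-16
ebx=204+4=208
edx=8-1=7
cmp edx, 4  (cmp 7,4)
jg start: taken
ecx=M[208]=30
eax=(-16)-30=-46
ebx=208+4=212
edx=7-1=6
cmp edx, 4  (cmp 6,4)
jg start: taken
ecx=M[212]=22
eax=(-46)-22=-68
ebx=212+4=216
edx=6-1=5
cmp edx, 4  (cmp 5,4)
jg start: taken
ecx=M[216]=15
eax=(-68)-15=-83
ebx=216+4=220
edx=5-1=4
cmp edx, 4  (cmp 4,4)
jg start: not taken
halt.
Total executed instructions: 35.

35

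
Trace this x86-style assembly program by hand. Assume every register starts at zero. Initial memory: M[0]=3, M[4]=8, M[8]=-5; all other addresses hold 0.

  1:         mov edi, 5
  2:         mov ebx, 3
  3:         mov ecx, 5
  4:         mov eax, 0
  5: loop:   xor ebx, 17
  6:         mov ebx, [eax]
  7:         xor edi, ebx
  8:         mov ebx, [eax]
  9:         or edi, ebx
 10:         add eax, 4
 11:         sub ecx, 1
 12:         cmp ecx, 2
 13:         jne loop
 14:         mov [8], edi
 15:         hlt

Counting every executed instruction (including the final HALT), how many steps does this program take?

after mov edi, 5: edi=5
after mov ebx, 3: ebx=3
after mov ecx, 5: ecx=5
after mov eax, 0: eax=0
after xor ebx, 17: ebx=3^17=18
after mov ebx, [eax]: ebx=M[0]=3
after xor edi, ebx: edi=5^3=6
after mov ebx, [eax]: ebx=M[0]=3
after or edi, ebx: edi=6|3=7
after add eax, 4: eax=0+4=4
after sub ecx, 1: ecx=5-1=4
cmp ecx, 2  (cmp 4,2)
jne loop: taken
after xor ebx, 17: ebx=3^17=18
after mov ebx, [eax]: ebx=M[4]=8
after xor edi, ebx: edi=7^8=15
after mov ebx, [eax]: ebx=M[4]=8
after or edi, ebx: edi=15|8=15
after add eax, 4: eax=4+4=8
after sub ecx, 1: ecx=4-1=3
cmp ecx, 2  (cmp 3,2)
jne loop: taken
after xor ebx, 17: ebx=8^17=25
after mov ebx, [eax]: ebx=M[8]=-5
after xor edi, ebx: edi=15^(-5)=-12
after mov ebx, [eax]: ebx=M[8]=-5
after or edi, ebx: edi=(-12)|(-5)=-1
after add eax, 4: eax=8+4=12
after sub ecx, 1: ecx=3-1=2
cmp ecx, 2  (cmp 2,2)
jne loop: not taken
mov [8], edi → M[8]=-1
halt.
Total executed instructions: 33.

33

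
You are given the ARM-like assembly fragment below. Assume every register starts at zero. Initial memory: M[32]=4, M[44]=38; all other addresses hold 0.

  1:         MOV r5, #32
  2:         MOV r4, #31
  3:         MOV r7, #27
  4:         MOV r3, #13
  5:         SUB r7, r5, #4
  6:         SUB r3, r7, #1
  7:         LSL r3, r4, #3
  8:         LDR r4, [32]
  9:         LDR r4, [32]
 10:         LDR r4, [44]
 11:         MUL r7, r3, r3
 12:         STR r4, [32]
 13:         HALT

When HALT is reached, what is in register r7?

after MOV r5, #32: r5=32
after MOV r4, #31: r4=31
after MOV r7, #27: r7=27
after MOV r3, #13: r3=13
after SUB r7, r5, #4: r7=32-4=28
after SUB r3, r7, #1: r3=28-1=27
after LSL r3, r4, #3: r3=31<<3=248
after LDR r4, [32]: r4=M[32]=4
after LDR r4, [32]: r4=M[32]=4
after LDR r4, [44]: r4=M[44]=38
after MUL r7, r3, r3: r7=248*248=61504
STR r4, [32] → M[32]=38
halt.

61504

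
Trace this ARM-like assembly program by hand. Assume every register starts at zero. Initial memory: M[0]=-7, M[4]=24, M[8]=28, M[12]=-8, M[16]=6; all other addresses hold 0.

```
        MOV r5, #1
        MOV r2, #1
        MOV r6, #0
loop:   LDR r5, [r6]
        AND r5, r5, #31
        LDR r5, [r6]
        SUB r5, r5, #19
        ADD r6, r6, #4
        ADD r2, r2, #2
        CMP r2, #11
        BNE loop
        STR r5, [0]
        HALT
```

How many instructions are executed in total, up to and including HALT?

r5=1
r2=1
r6=0
r5=M[0]=-7
r5=(-7)&31=25
r5=M[0]=-7
r5=(-7)-19=-26
r6=0+4=4
r2=1+2=3
CMP r2, #11  (cmp 3,11)
BNE loop: taken
r5=M[4]=24
r5=24&31=24
r5=M[4]=24
r5=24-19=5
r6=4+4=8
r2=3+2=5
CMP r2, #11  (cmp 5,11)
BNE loop: taken
r5=M[8]=28
r5=28&31=28
r5=M[8]=28
r5=28-19=9
r6=8+4=12
r2=5+2=7
CMP r2, #11  (cmp 7,11)
BNE loop: taken
r5=M[12]=-8
r5=(-8)&31=24
r5=M[12]=-8
r5=(-8)-19=-27
r6=12+4=16
r2=7+2=9
CMP r2, #11  (cmp 9,11)
BNE loop: taken
r5=M[16]=6
r5=6&31=6
r5=M[16]=6
r5=6-19=-13
r6=16+4=20
r2=9+2=11
CMP r2, #11  (cmp 11,11)
BNE loop: not taken
STR r5, [0] → M[0]=-13
halt.
Total executed instructions: 45.

45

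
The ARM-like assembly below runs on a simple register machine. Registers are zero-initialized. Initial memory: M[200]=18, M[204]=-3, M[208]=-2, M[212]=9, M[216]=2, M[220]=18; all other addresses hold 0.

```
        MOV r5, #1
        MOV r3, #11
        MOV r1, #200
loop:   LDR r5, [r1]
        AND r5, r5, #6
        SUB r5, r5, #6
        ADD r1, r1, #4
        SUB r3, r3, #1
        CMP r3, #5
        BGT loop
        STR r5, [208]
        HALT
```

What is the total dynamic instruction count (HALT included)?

47

r5=1
r3=11
r1=200
r5=M[200]=18
r5=18&6=2
r5=2-6=-4
r1=200+4=204
r3=11-1=10
CMP r3, #5  (cmp 10,5)
BGT loop: taken
r5=M[204]=-3
r5=(-3)&6=4
r5=4-6=-2
r1=204+4=208
r3=10-1=9
CMP r3, #5  (cmp 9,5)
BGT loop: taken
r5=M[208]=-2
r5=(-2)&6=6
r5=6-6=0
r1=208+4=212
r3=9-1=8
CMP r3, #5  (cmp 8,5)
BGT loop: taken
r5=M[212]=9
r5=9&6=0
r5=0-6=-6
r1=212+4=216
r3=8-1=7
CMP r3, #5  (cmp 7,5)
BGT loop: taken
r5=M[216]=2
r5=2&6=2
r5=2-6=-4
r1=216+4=220
r3=7-1=6
CMP r3, #5  (cmp 6,5)
BGT loop: taken
r5=M[220]=18
r5=18&6=2
r5=2-6=-4
r1=220+4=224
r3=6-1=5
CMP r3, #5  (cmp 5,5)
BGT loop: not taken
STR r5, [208] → M[208]=-4
halt.
Total executed instructions: 47.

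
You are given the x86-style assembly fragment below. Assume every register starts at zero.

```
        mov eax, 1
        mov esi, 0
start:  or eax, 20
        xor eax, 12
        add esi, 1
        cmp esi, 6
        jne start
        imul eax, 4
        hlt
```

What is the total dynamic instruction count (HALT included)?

34

eax=1
esi=0
eax=1|20=21
eax=21^12=25
esi=0+1=1
cmp esi, 6  (cmp 1,6)
jne start: taken
eax=25|20=29
eax=29^12=17
esi=1+1=2
cmp esi, 6  (cmp 2,6)
jne start: taken
eax=17|20=21
eax=21^12=25
esi=2+1=3
cmp esi, 6  (cmp 3,6)
jne start: taken
eax=25|20=29
eax=29^12=17
esi=3+1=4
cmp esi, 6  (cmp 4,6)
jne start: taken
eax=17|20=21
eax=21^12=25
esi=4+1=5
cmp esi, 6  (cmp 5,6)
jne start: taken
eax=25|20=29
eax=29^12=17
esi=5+1=6
cmp esi, 6  (cmp 6,6)
jne start: not taken
eax=17*4=68
halt.
Total executed instructions: 34.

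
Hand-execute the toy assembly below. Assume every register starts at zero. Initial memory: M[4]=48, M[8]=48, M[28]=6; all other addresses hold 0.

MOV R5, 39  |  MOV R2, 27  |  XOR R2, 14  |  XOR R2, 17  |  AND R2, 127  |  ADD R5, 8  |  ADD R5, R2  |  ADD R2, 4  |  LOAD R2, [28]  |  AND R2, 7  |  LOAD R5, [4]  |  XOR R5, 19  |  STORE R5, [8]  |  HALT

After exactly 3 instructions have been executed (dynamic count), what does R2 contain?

21

after MOV R5, 39: R5=39
after MOV R2, 27: R2=27
after XOR R2, 14: R2=27^14=21
After step 3: R2 = 21.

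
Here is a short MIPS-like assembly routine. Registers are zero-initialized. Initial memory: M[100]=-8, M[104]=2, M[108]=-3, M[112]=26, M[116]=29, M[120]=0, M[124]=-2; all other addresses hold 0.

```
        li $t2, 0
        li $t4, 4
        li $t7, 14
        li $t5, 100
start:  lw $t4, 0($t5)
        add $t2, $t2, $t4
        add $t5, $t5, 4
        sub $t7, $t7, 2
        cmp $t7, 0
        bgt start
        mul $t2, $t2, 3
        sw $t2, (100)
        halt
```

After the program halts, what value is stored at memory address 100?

$t2=0
$t4=4
$t7=14
$t5=100
$t4=M[100]=-8
$t2=0+(-8)=-8
$t5=100+4=104
$t7=14-2=12
cmp $t7, 0  (cmp 12,0)
bgt start: taken
$t4=M[104]=2
$t2=(-8)+2=-6
$t5=104+4=108
$t7=12-2=10
cmp $t7, 0  (cmp 10,0)
bgt start: taken
$t4=M[108]=-3
$t2=(-6)+(-3)=-9
$t5=108+4=112
$t7=10-2=8
cmp $t7, 0  (cmp 8,0)
bgt start: taken
$t4=M[112]=26
$t2=(-9)+26=17
$t5=112+4=116
$t7=8-2=6
cmp $t7, 0  (cmp 6,0)
bgt start: taken
$t4=M[116]=29
$t2=17+29=46
$t5=116+4=120
$t7=6-2=4
cmp $t7, 0  (cmp 4,0)
bgt start: taken
$t4=M[120]=0
$t2=46+0=46
$t5=120+4=124
$t7=4-2=2
cmp $t7, 0  (cmp 2,0)
bgt start: taken
$t4=M[124]=-2
$t2=46+(-2)=44
$t5=124+4=128
$t7=2-2=0
cmp $t7, 0  (cmp 0,0)
bgt start: not taken
$t2=44*3=132
sw $t2, (100) → M[100]=132
halt.

132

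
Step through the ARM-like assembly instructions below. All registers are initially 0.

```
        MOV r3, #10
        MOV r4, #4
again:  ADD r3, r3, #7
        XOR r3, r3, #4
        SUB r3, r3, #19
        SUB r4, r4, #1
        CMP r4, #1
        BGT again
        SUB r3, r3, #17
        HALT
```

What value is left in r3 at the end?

-31

r3=10
r4=4
r3=10+7=17
r3=17^4=21
r3=21-19=2
r4=4-1=3
CMP r4, #1  (cmp 3,1)
BGT again: taken
r3=2+7=9
r3=9^4=13
r3=13-19=-6
r4=3-1=2
CMP r4, #1  (cmp 2,1)
BGT again: taken
r3=(-6)+7=1
r3=1^4=5
r3=5-19=-14
r4=2-1=1
CMP r4, #1  (cmp 1,1)
BGT again: not taken
r3=(-14)-17=-31
halt.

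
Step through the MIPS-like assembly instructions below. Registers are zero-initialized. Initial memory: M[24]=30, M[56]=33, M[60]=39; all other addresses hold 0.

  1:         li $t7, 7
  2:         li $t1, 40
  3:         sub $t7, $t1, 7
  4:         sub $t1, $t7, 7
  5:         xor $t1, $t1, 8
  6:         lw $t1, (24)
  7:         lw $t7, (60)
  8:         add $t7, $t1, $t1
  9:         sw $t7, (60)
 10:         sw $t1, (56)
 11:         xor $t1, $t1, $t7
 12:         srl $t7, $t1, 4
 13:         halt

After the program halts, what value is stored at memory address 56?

30

after li $t7, 7: $t7=7
after li $t1, 40: $t1=40
after sub $t7, $t1, 7: $t7=40-7=33
after sub $t1, $t7, 7: $t1=33-7=26
after xor $t1, $t1, 8: $t1=26^8=18
after lw $t1, (24): $t1=M[24]=30
after lw $t7, (60): $t7=M[60]=39
after add $t7, $t1, $t1: $t7=30+30=60
sw $t7, (60) → M[60]=60
sw $t1, (56) → M[56]=30
after xor $t1, $t1, $t7: $t1=30^60=34
after srl $t7, $t1, 4: $t7=34>>4=2
halt.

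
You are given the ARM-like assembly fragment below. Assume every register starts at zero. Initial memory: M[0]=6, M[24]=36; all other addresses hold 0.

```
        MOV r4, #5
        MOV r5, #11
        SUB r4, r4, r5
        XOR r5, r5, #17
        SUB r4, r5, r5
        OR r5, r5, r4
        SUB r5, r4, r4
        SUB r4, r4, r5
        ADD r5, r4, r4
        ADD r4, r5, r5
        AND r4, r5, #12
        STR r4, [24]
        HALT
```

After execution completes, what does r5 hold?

0

MOV r4, #5 → r4=5
MOV r5, #11 → r5=11
SUB r4, r4, r5 → r4=5-11=-6
XOR r5, r5, #17 → r5=11^17=26
SUB r4, r5, r5 → r4=26-26=0
OR r5, r5, r4 → r5=26|0=26
SUB r5, r4, r4 → r5=0-0=0
SUB r4, r4, r5 → r4=0-0=0
ADD r5, r4, r4 → r5=0+0=0
ADD r4, r5, r5 → r4=0+0=0
AND r4, r5, #12 → r4=0&12=0
STR r4, [24] → M[24]=0
halt.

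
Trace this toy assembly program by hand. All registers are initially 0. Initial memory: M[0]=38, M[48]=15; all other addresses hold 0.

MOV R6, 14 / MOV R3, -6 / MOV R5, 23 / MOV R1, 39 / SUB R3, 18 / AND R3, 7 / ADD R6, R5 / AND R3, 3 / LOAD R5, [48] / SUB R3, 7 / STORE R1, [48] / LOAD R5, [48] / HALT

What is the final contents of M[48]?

39

MOV R6, 14 → R6=14
MOV R3, -6 → R3=-6
MOV R5, 23 → R5=23
MOV R1, 39 → R1=39
SUB R3, 18 → R3=(-6)-18=-24
AND R3, 7 → R3=(-24)&7=0
ADD R6, R5 → R6=14+23=37
AND R3, 3 → R3=0&3=0
LOAD R5, [48] → R5=M[48]=15
SUB R3, 7 → R3=0-7=-7
STORE R1, [48] → M[48]=39
LOAD R5, [48] → R5=M[48]=39
halt.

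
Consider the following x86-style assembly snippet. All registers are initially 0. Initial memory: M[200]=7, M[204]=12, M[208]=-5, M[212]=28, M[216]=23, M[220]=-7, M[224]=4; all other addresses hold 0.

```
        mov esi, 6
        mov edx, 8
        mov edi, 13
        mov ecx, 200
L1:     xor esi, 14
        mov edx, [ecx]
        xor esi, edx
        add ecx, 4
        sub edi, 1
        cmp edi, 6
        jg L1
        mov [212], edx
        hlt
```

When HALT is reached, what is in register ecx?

after mov esi, 6: esi=6
after mov edx, 8: edx=8
after mov edi, 13: edi=13
after mov ecx, 200: ecx=200
after xor esi, 14: esi=6^14=8
after mov edx, [ecx]: edx=M[200]=7
after xor esi, edx: esi=8^7=15
after add ecx, 4: ecx=200+4=204
after sub edi, 1: edi=13-1=12
cmp edi, 6  (cmp 12,6)
jg L1: taken
after xor esi, 14: esi=15^14=1
after mov edx, [ecx]: edx=M[204]=12
after xor esi, edx: esi=1^12=13
after add ecx, 4: ecx=204+4=208
after sub edi, 1: edi=12-1=11
cmp edi, 6  (cmp 11,6)
jg L1: taken
after xor esi, 14: esi=13^14=3
after mov edx, [ecx]: edx=M[208]=-5
after xor esi, edx: esi=3^(-5)=-8
after add ecx, 4: ecx=208+4=212
after sub edi, 1: edi=11-1=10
cmp edi, 6  (cmp 10,6)
jg L1: taken
after xor esi, 14: esi=(-8)^14=-10
after mov edx, [ecx]: edx=M[212]=28
after xor esi, edx: esi=(-10)^28=-22
after add ecx, 4: ecx=212+4=216
after sub edi, 1: edi=10-1=9
cmp edi, 6  (cmp 9,6)
jg L1: taken
after xor esi, 14: esi=(-22)^14=-28
after mov edx, [ecx]: edx=M[216]=23
after xor esi, edx: esi=(-28)^23=-13
after add ecx, 4: ecx=216+4=220
after sub edi, 1: edi=9-1=8
cmp edi, 6  (cmp 8,6)
jg L1: taken
after xor esi, 14: esi=(-13)^14=-3
after mov edx, [ecx]: edx=M[220]=-7
after xor esi, edx: esi=(-3)^(-7)=4
after add ecx, 4: ecx=220+4=224
after sub edi, 1: edi=8-1=7
cmp edi, 6  (cmp 7,6)
jg L1: taken
after xor esi, 14: esi=4^14=10
after mov edx, [ecx]: edx=M[224]=4
after xor esi, edx: esi=10^4=14
after add ecx, 4: ecx=224+4=228
after sub edi, 1: edi=7-1=6
cmp edi, 6  (cmp 6,6)
jg L1: not taken
mov [212], edx → M[212]=4
halt.

228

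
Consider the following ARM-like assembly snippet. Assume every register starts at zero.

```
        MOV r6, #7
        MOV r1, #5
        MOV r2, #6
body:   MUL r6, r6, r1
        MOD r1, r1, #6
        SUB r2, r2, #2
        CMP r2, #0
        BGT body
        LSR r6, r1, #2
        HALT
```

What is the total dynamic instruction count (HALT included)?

after MOV r6, #7: r6=7
after MOV r1, #5: r1=5
after MOV r2, #6: r2=6
after MUL r6, r6, r1: r6=7*5=35
after MOD r1, r1, #6: r1=5%6=5
after SUB r2, r2, #2: r2=6-2=4
CMP r2, #0  (cmp 4,0)
BGT body: taken
after MUL r6, r6, r1: r6=35*5=175
after MOD r1, r1, #6: r1=5%6=5
after SUB r2, r2, #2: r2=4-2=2
CMP r2, #0  (cmp 2,0)
BGT body: taken
after MUL r6, r6, r1: r6=175*5=875
after MOD r1, r1, #6: r1=5%6=5
after SUB r2, r2, #2: r2=2-2=0
CMP r2, #0  (cmp 0,0)
BGT body: not taken
after LSR r6, r1, #2: r6=5>>2=1
halt.
Total executed instructions: 20.

20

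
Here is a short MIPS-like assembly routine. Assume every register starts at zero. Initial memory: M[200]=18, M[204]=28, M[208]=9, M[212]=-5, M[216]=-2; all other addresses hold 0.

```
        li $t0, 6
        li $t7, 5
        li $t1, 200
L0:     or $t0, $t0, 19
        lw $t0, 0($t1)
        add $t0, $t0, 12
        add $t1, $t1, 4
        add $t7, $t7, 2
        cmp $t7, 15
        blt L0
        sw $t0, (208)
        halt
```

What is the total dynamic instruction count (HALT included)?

40

$t0=6
$t7=5
$t1=200
$t0=6|19=23
$t0=M[200]=18
$t0=18+12=30
$t1=200+4=204
$t7=5+2=7
cmp $t7, 15  (cmp 7,15)
blt L0: taken
$t0=30|19=31
$t0=M[204]=28
$t0=28+12=40
$t1=204+4=208
$t7=7+2=9
cmp $t7, 15  (cmp 9,15)
blt L0: taken
$t0=40|19=59
$t0=M[208]=9
$t0=9+12=21
$t1=208+4=212
$t7=9+2=11
cmp $t7, 15  (cmp 11,15)
blt L0: taken
$t0=21|19=23
$t0=M[212]=-5
$t0=(-5)+12=7
$t1=212+4=216
$t7=11+2=13
cmp $t7, 15  (cmp 13,15)
blt L0: taken
$t0=7|19=23
$t0=M[216]=-2
$t0=(-2)+12=10
$t1=216+4=220
$t7=13+2=15
cmp $t7, 15  (cmp 15,15)
blt L0: not taken
sw $t0, (208) → M[208]=10
halt.
Total executed instructions: 40.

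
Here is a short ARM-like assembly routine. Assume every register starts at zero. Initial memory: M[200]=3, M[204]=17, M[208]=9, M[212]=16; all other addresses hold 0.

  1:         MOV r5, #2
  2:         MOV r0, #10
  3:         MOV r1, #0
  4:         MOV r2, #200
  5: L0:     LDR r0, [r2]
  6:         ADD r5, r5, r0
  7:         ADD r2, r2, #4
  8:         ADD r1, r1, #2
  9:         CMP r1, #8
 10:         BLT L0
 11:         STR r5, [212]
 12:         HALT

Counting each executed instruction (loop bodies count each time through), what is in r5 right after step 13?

22

MOV r5, #2 → r5=2
MOV r0, #10 → r0=10
MOV r1, #0 → r1=0
MOV r2, #200 → r2=200
LDR r0, [r2] → r0=M[200]=3
ADD r5, r5, r0 → r5=2+3=5
ADD r2, r2, #4 → r2=200+4=204
ADD r1, r1, #2 → r1=0+2=2
CMP r1, #8  (cmp 2,8)
BLT L0: taken
LDR r0, [r2] → r0=M[204]=17
ADD r5, r5, r0 → r5=5+17=22
ADD r2, r2, #4 → r2=204+4=208
After step 13: r5 = 22.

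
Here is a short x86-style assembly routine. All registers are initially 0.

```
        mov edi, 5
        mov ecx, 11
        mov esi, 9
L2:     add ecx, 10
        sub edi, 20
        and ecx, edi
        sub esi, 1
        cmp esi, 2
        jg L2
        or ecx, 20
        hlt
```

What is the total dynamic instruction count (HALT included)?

mov edi, 5 → edi=5
mov ecx, 11 → ecx=11
mov esi, 9 → esi=9
add ecx, 10 → ecx=11+10=21
sub edi, 20 → edi=5-20=-15
and ecx, edi → ecx=21&(-15)=17
sub esi, 1 → esi=9-1=8
cmp esi, 2  (cmp 8,2)
jg L2: taken
add ecx, 10 → ecx=17+10=27
sub edi, 20 → edi=(-15)-20=-35
and ecx, edi → ecx=27&(-35)=25
sub esi, 1 → esi=8-1=7
cmp esi, 2  (cmp 7,2)
jg L2: taken
add ecx, 10 → ecx=25+10=35
sub edi, 20 → edi=(-35)-20=-55
and ecx, edi → ecx=35&(-55)=1
sub esi, 1 → esi=7-1=6
cmp esi, 2  (cmp 6,2)
jg L2: taken
add ecx, 10 → ecx=1+10=11
sub edi, 20 → edi=(-55)-20=-75
and ecx, edi → ecx=11&(-75)=1
sub esi, 1 → esi=6-1=5
cmp esi, 2  (cmp 5,2)
jg L2: taken
add ecx, 10 → ecx=1+10=11
sub edi, 20 → edi=(-75)-20=-95
and ecx, edi → ecx=11&(-95)=1
sub esi, 1 → esi=5-1=4
cmp esi, 2  (cmp 4,2)
jg L2: taken
add ecx, 10 → ecx=1+10=11
sub edi, 20 → edi=(-95)-20=-115
and ecx, edi → ecx=11&(-115)=9
sub esi, 1 → esi=4-1=3
cmp esi, 2  (cmp 3,2)
jg L2: taken
add ecx, 10 → ecx=9+10=19
sub edi, 20 → edi=(-115)-20=-135
and ecx, edi → ecx=19&(-135)=17
sub esi, 1 → esi=3-1=2
cmp esi, 2  (cmp 2,2)
jg L2: not taken
or ecx, 20 → ecx=17|20=21
halt.
Total executed instructions: 47.

47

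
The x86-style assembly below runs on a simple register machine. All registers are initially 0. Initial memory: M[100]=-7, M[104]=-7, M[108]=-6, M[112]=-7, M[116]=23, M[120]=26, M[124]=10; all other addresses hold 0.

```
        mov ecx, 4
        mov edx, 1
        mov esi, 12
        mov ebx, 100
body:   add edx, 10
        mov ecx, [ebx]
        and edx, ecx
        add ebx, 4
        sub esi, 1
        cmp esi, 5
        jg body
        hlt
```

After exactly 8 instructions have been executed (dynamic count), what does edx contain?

ecx=4
edx=1
esi=12
ebx=100
edx=1+10=11
ecx=M[100]=-7
edx=11&(-7)=9
ebx=100+4=104
After step 8: edx = 9.

9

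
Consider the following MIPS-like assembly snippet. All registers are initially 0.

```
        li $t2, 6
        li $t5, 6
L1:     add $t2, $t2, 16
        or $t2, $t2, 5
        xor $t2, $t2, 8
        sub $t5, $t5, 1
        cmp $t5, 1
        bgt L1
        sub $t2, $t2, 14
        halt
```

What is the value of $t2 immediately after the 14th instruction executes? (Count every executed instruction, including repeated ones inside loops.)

39

after li $t2, 6: $t2=6
after li $t5, 6: $t5=6
after add $t2, $t2, 16: $t2=6+16=22
after or $t2, $t2, 5: $t2=22|5=23
after xor $t2, $t2, 8: $t2=23^8=31
after sub $t5, $t5, 1: $t5=6-1=5
cmp $t5, 1  (cmp 5,1)
bgt L1: taken
after add $t2, $t2, 16: $t2=31+16=47
after or $t2, $t2, 5: $t2=47|5=47
after xor $t2, $t2, 8: $t2=47^8=39
after sub $t5, $t5, 1: $t5=5-1=4
cmp $t5, 1  (cmp 4,1)
bgt L1: taken
After step 14: $t2 = 39.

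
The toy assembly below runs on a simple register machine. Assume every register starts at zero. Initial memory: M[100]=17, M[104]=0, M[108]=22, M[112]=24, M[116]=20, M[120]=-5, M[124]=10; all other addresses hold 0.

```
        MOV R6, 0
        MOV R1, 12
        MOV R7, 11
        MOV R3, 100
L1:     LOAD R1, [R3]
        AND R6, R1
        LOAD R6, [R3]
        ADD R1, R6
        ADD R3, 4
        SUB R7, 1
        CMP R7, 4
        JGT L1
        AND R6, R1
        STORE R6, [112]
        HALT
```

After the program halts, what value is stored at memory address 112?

0

after MOV R6, 0: R6=0
after MOV R1, 12: R1=12
after MOV R7, 11: R7=11
after MOV R3, 100: R3=100
after LOAD R1, [R3]: R1=M[100]=17
after AND R6, R1: R6=0&17=0
after LOAD R6, [R3]: R6=M[100]=17
after ADD R1, R6: R1=17+17=34
after ADD R3, 4: R3=100+4=104
after SUB R7, 1: R7=11-1=10
CMP R7, 4  (cmp 10,4)
JGT L1: taken
after LOAD R1, [R3]: R1=M[104]=0
after AND R6, R1: R6=17&0=0
after LOAD R6, [R3]: R6=M[104]=0
after ADD R1, R6: R1=0+0=0
after ADD R3, 4: R3=104+4=108
after SUB R7, 1: R7=10-1=9
CMP R7, 4  (cmp 9,4)
JGT L1: taken
after LOAD R1, [R3]: R1=M[108]=22
after AND R6, R1: R6=0&22=0
after LOAD R6, [R3]: R6=M[108]=22
after ADD R1, R6: R1=22+22=44
after ADD R3, 4: R3=108+4=112
after SUB R7, 1: R7=9-1=8
CMP R7, 4  (cmp 8,4)
JGT L1: taken
after LOAD R1, [R3]: R1=M[112]=24
after AND R6, R1: R6=22&24=16
after LOAD R6, [R3]: R6=M[112]=24
after ADD R1, R6: R1=24+24=48
after ADD R3, 4: R3=112+4=116
after SUB R7, 1: R7=8-1=7
CMP R7, 4  (cmp 7,4)
JGT L1: taken
after LOAD R1, [R3]: R1=M[116]=20
after AND R6, R1: R6=24&20=16
after LOAD R6, [R3]: R6=M[116]=20
after ADD R1, R6: R1=20+20=40
after ADD R3, 4: R3=116+4=120
after SUB R7, 1: R7=7-1=6
CMP R7, 4  (cmp 6,4)
JGT L1: taken
after LOAD R1, [R3]: R1=M[120]=-5
after AND R6, R1: R6=20&(-5)=16
after LOAD R6, [R3]: R6=M[120]=-5
after ADD R1, R6: R1=(-5)+(-5)=-10
after ADD R3, 4: R3=120+4=124
after SUB R7, 1: R7=6-1=5
CMP R7, 4  (cmp 5,4)
JGT L1: taken
after LOAD R1, [R3]: R1=M[124]=10
after AND R6, R1: R6=(-5)&10=10
after LOAD R6, [R3]: R6=M[124]=10
after ADD R1, R6: R1=10+10=20
after ADD R3, 4: R3=124+4=128
after SUB R7, 1: R7=5-1=4
CMP R7, 4  (cmp 4,4)
JGT L1: not taken
after AND R6, R1: R6=10&20=0
STORE R6, [112] → M[112]=0
halt.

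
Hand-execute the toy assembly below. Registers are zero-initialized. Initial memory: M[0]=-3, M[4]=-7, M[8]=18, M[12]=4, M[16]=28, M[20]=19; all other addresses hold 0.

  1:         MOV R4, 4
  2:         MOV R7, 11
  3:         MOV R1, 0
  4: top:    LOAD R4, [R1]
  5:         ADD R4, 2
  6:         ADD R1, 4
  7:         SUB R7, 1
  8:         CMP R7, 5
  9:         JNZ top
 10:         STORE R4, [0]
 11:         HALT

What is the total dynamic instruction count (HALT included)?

after MOV R4, 4: R4=4
after MOV R7, 11: R7=11
after MOV R1, 0: R1=0
after LOAD R4, [R1]: R4=M[0]=-3
after ADD R4, 2: R4=(-3)+2=-1
after ADD R1, 4: R1=0+4=4
after SUB R7, 1: R7=11-1=10
CMP R7, 5  (cmp 10,5)
JNZ top: taken
after LOAD R4, [R1]: R4=M[4]=-7
after ADD R4, 2: R4=(-7)+2=-5
after ADD R1, 4: R1=4+4=8
after SUB R7, 1: R7=10-1=9
CMP R7, 5  (cmp 9,5)
JNZ top: taken
after LOAD R4, [R1]: R4=M[8]=18
after ADD R4, 2: R4=18+2=20
after ADD R1, 4: R1=8+4=12
after SUB R7, 1: R7=9-1=8
CMP R7, 5  (cmp 8,5)
JNZ top: taken
after LOAD R4, [R1]: R4=M[12]=4
after ADD R4, 2: R4=4+2=6
after ADD R1, 4: R1=12+4=16
after SUB R7, 1: R7=8-1=7
CMP R7, 5  (cmp 7,5)
JNZ top: taken
after LOAD R4, [R1]: R4=M[16]=28
after ADD R4, 2: R4=28+2=30
after ADD R1, 4: R1=16+4=20
after SUB R7, 1: R7=7-1=6
CMP R7, 5  (cmp 6,5)
JNZ top: taken
after LOAD R4, [R1]: R4=M[20]=19
after ADD R4, 2: R4=19+2=21
after ADD R1, 4: R1=20+4=24
after SUB R7, 1: R7=6-1=5
CMP R7, 5  (cmp 5,5)
JNZ top: not taken
STORE R4, [0] → M[0]=21
halt.
Total executed instructions: 41.

41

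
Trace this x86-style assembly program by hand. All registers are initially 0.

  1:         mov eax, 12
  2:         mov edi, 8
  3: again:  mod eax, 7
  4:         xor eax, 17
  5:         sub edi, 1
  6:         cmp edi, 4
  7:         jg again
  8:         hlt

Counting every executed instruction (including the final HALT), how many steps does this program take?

mov eax, 12 → eax=12
mov edi, 8 → edi=8
mod eax, 7 → eax=12%7=5
xor eax, 17 → eax=5^17=20
sub edi, 1 → edi=8-1=7
cmp edi, 4  (cmp 7,4)
jg again: taken
mod eax, 7 → eax=20%7=6
xor eax, 17 → eax=6^17=23
sub edi, 1 → edi=7-1=6
cmp edi, 4  (cmp 6,4)
jg again: taken
mod eax, 7 → eax=23%7=2
xor eax, 17 → eax=2^17=19
sub edi, 1 → edi=6-1=5
cmp edi, 4  (cmp 5,4)
jg again: taken
mod eax, 7 → eax=19%7=5
xor eax, 17 → eax=5^17=20
sub edi, 1 → edi=5-1=4
cmp edi, 4  (cmp 4,4)
jg again: not taken
halt.
Total executed instructions: 23.

23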